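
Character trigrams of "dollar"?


Word: "dollar" (length 6)
Number of trigrams = 6 - 3 + 1 = 4
  Position 0: "dol"
  Position 1: "oll"
  Position 2: "lla"
  Position 3: "lar"
Trigrams = "dol", "oll", "lla", "lar"


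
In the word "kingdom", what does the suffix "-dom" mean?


Suffix: -dom
As in: kingdom -> king + -dom
Meaning = state / realm


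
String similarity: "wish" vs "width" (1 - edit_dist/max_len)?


Word 1: "wish" (length 4)
Word 2: "width" (length 5)
One optimal edit sequence:
  1. keep 'w'
  2. keep 'i'
  3. insert 'd'  (+1)
  4. substitute 's' -> 't'  (+1)
  5. keep 'h'
Edit distance = 2
Max length = max(4, 5) = 5
Similarity = 1 - 2/5
= 0.6000


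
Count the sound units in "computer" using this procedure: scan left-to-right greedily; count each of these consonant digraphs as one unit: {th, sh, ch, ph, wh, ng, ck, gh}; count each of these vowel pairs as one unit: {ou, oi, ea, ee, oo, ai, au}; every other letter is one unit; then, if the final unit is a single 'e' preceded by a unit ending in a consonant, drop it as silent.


Word: "computer" (8 letters)
Left-to-right scan:
  1. 'c' (letter)
  2. 'o' (letter)
  3. 'm' (letter)
  4. 'p' (letter)
  5. 'u' (letter)
  6. 't' (letter)
  7. 'e' (letter)
  8. 'r' (letter)
Units from scan: 8
Sound units = 8 units


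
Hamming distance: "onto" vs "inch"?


Comparing character by character (same length = 4):
  Pos 0: 'o' vs 'i' !=
  Pos 1: 'n' vs 'n' =
  Pos 2: 't' vs 'c' !=
  Pos 3: 'o' vs 'h' !=
Hamming distance = 3


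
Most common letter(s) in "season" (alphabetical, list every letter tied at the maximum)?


Word: "season"
Letter counts:
  'a': 1
  'e': 1
  'n': 1
  'o': 1
  's': 2
Maximum count = 2
Most frequent = 's' (2 times each)


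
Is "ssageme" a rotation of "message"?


Word: "message", Candidate: "ssageme"
Method: check if candidate is substring of word+word
"messagemessage" contains "ssageme"? Yes
Is rotation = Yes


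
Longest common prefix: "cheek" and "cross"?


Word 1: "cheek"
Word 2: "cross"
Comparing from start:
  Pos 0: 'c' == 'c'
  Pos 1: 'h' != 'r' (stop)
LCP = "c" (length 1)


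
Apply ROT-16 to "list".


Word: "list"
Shift: 16
Each letter → (letter + shift) mod 26:
  'l' (11) + 16 = 1 → 'b'
  'i' (8) + 16 = 24 → 'y'
  's' (18) + 16 = 8 → 'i'
  't' (19) + 16 = 9 → 'j'
Result = "byij"


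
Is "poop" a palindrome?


Word: "poop"
Reversed: "poop"
Forward == Backward? poop == poop
Palindrome = Yes


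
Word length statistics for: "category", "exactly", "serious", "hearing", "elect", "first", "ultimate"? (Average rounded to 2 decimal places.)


Lengths: "category"=8, "exactly"=7, "serious"=7, "hearing"=7, "elect"=5, "first"=5, "ultimate"=8
Sum = 47, Count = 7
Average = 47/7 = 6.71
= avg=6.71, min=5, max=8


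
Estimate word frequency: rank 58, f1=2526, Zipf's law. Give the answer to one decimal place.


Zipf's law: f(r) = f(1) / r
f(1) = 2526
f(58) = 2526 / 58
= 43.6 occurrences


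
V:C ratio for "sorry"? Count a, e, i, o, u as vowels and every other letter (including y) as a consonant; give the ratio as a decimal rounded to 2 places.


Word: "sorry"
Vowels (a,e,i,o,u): 1
Consonants: 4
Ratio = 1/4
= 0.25


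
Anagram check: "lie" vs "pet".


Word 1: "lie" → sorted: eil
Word 2: "pet" → sorted: ept
Same letters? eil != ept
Anagram = No


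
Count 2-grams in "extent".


Word: "extent" (length 6)
Number of 2-grams = length - 2 + 1 = 6 - 2 + 1
= 5


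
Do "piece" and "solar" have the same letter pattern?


Pattern of "piece": [0, 1, 2, 3, 2]
Pattern of "solar": [0, 1, 2, 3, 4]
Patterns do not match
Same pattern = No


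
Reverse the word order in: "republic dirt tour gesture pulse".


Original: "republic dirt tour gesture pulse"
Words (1..n): republic | dirt | tour | gesture | pulse
Reversed (n..1): pulse | gesture | tour | dirt | republic
Result = "pulse gesture tour dirt republic"


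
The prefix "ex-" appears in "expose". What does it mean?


Prefix: ex-
Example: expose = ex- + pose
Meaning = out / former


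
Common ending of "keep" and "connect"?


Word 1: "keep"
Word 2: "connect"
Comparing from end:
  Pos -1: 'p' != 't' (stop)
LCS = "" (length 0)


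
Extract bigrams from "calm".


Word: "calm" (length 4)
Number of bigrams = 4 - 2 + 1 = 3
  Position 0: "ca"
  Position 1: "al"
  Position 2: "lm"
Bigrams = "ca", "al", "lm"


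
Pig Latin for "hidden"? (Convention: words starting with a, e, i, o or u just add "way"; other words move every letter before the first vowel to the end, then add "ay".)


Word: "hidden"
Starts with consonant(s) → move to end, add 'ay'
Consonant cluster: "h"
Pig Latin = "iddenhay"


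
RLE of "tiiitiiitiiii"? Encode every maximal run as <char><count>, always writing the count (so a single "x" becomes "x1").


String: "tiiitiiitiiii"
Scanning for consecutive runs:
  't' x 1
  'i' x 3
  't' x 1
  'i' x 3
  't' x 1
  'i' x 4
RLE = "t1i3t1i3t1i4"


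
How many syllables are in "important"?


Word: "important"
Syllable breakdown: im | por | tant
Counting: 3 parts
= 3 syllables


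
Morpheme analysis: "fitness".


Word: "fitness"
Morphemes: fit | -ness
Each morpheme carries meaning
= 2 morphemes


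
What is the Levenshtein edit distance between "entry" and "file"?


Word 1: "entry" (length 5)
Word 2: "file" (length 4)
One optimal edit sequence (insert/delete/substitute each cost 1):
  1. delete 'e'  (+1)
  2. substitute 'n' -> 'f'  (+1)
  3. substitute 't' -> 'i'  (+1)
  4. substitute 'r' -> 'l'  (+1)
  5. substitute 'y' -> 'e'  (+1)
Total edit operations: 5
Edit distance = 5


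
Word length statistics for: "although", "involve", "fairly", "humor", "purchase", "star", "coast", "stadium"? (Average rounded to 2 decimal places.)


Lengths: "although"=8, "involve"=7, "fairly"=6, "humor"=5, "purchase"=8, "star"=4, "coast"=5, "stadium"=7
Sum = 50, Count = 8
Average = 50/8 = 6.25
= avg=6.25, min=4, max=8


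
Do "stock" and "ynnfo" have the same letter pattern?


Pattern of "stock": [0, 1, 2, 3, 4]
Pattern of "ynnfo": [0, 1, 1, 2, 3]
Patterns do not match
Same pattern = No


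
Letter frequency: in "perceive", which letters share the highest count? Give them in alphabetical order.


Word: "perceive"
Letter counts:
  'c': 1
  'e': 3
  'i': 1
  'p': 1
  'r': 1
  'v': 1
Maximum count = 3
Most frequent = 'e' (3 times each)


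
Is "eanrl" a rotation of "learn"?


Word: "learn", Candidate: "eanrl"
Method: check if candidate is substring of word+word
"learnlearn" contains "eanrl"? No
Is rotation = No


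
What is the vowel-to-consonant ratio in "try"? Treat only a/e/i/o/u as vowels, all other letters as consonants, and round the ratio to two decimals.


Word: "try"
Vowels (a,e,i,o,u): 0
Consonants: 3
Ratio = 0/3
= 0.00


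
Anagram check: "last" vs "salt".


Word 1: "last" → sorted: alst
Word 2: "salt" → sorted: alst
Same letters? alst == alst
Anagram = Yes


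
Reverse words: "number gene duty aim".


Original: "number gene duty aim"
Words (1..n): number | gene | duty | aim
Reversed (n..1): aim | duty | gene | number
Result = "aim duty gene number"


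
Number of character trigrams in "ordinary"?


Word: "ordinary" (length 8)
Number of 3-grams = length - 3 + 1 = 8 - 3 + 1
= 6


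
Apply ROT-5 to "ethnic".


Word: "ethnic"
Shift: 5
Each letter → (letter + shift) mod 26:
  'e' (4) + 5 = 9 → 'j'
  't' (19) + 5 = 24 → 'y'
  'h' (7) + 5 = 12 → 'm'
  'n' (13) + 5 = 18 → 's'
  'i' (8) + 5 = 13 → 'n'
  'c' (2) + 5 = 7 → 'h'
Result = "jymsnh"


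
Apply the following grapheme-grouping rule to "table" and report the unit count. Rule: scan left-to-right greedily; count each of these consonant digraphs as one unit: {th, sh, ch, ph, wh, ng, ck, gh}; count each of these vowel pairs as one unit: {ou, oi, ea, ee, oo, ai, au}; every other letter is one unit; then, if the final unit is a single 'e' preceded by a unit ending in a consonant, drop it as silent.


Word: "table" (5 letters)
Left-to-right scan:
  1. 't' (letter)
  2. 'a' (letter)
  3. 'b' (letter)
  4. 'l' (letter)
  5. 'e' (letter)
Units from scan: 5
Final unit is 'e' after a consonant -> drop as silent (-1)
Sound units = 4 units


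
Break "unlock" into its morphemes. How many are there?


Word: "unlock"
Morphemes: un- / lock
Each morpheme carries meaning
= 2 morphemes


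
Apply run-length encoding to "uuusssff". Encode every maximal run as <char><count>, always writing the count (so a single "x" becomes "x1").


String: "uuusssff"
Scanning for consecutive runs:
  'u' x 3
  's' x 3
  'f' x 2
RLE = "u3s3f2"


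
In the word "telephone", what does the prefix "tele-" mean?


Prefix: tele-
Example: telephone (tele- + phone)
Meaning = distant


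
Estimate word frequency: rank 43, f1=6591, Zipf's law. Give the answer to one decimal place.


Zipf's law: f(r) = f(1) / r
f(1) = 6591
f(43) = 6591 / 43
= 153.3 occurrences


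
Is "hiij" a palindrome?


Word: "hiij"
Reversed: "jiih"
Forward == Backward? hiij != jiih
Palindrome = No


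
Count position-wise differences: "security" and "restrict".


Comparing character by character (same length = 8):
  Pos 0: 's' vs 'r' !=
  Pos 1: 'e' vs 'e' =
  Pos 2: 'c' vs 's' !=
  Pos 3: 'u' vs 't' !=
  Pos 4: 'r' vs 'r' =
  Pos 5: 'i' vs 'i' =
  Pos 6: 't' vs 'c' !=
  Pos 7: 'y' vs 't' !=
Hamming distance = 5


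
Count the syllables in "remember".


Word: "remember"
Syllable breakdown: re · mem · ber
Counting: 3 parts
= 3 syllables


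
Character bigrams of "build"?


Word: "build" (length 5)
Number of bigrams = 5 - 2 + 1 = 4
  Position 0: "bu"
  Position 1: "ui"
  Position 2: "il"
  Position 3: "ld"
Bigrams = "bu", "ui", "il", "ld"


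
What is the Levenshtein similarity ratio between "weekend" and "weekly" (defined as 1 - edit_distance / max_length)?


Word 1: "weekend" (length 7)
Word 2: "weekly" (length 6)
One optimal edit sequence:
  1. keep 'w'
  2. keep 'e'
  3. keep 'e'
  4. keep 'k'
  5. delete 'e'  (+1)
  6. substitute 'n' -> 'l'  (+1)
  7. substitute 'd' -> 'y'  (+1)
Edit distance = 3
Max length = max(7, 6) = 7
Similarity = 1 - 3/7
= 0.5714


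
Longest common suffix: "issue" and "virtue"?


Word 1: "issue"
Word 2: "virtue"
Comparing from end:
  Pos -1: 'e' == 'e'
  Pos -2: 'u' == 'u'
  Pos -3: 's' != 't' (stop)
LCS = "ue" (length 2)


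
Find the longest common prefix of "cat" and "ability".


Word 1: "cat"
Word 2: "ability"
Comparing from start:
  Pos 0: 'c' != 'a' (stop)
LCP = "" (length 0)


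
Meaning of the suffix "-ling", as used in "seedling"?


Suffix: -ling
Example: seedling (seed + -ling)
Meaning = small / young


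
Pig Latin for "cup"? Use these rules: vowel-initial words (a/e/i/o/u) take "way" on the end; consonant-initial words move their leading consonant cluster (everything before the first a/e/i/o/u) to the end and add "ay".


Word: "cup"
Starts with consonant(s) → move to end, add 'ay'
Consonant cluster: "c"
Pig Latin = "upcay"


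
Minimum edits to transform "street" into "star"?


Word 1: "street" (length 6)
Word 2: "star" (length 4)
One optimal edit sequence (insert/delete/substitute each cost 1):
  1. keep 's'
  2. keep 't'
  3. delete 'r'  (+1)
  4. delete 'e'  (+1)
  5. substitute 'e' -> 'a'  (+1)
  6. substitute 't' -> 'r'  (+1)
Total edit operations: 4
Edit distance = 4


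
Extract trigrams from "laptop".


Word: "laptop" (length 6)
Number of trigrams = 6 - 3 + 1 = 4
  Position 0: "lap"
  Position 1: "apt"
  Position 2: "pto"
  Position 3: "top"
Trigrams = "lap", "apt", "pto", "top"


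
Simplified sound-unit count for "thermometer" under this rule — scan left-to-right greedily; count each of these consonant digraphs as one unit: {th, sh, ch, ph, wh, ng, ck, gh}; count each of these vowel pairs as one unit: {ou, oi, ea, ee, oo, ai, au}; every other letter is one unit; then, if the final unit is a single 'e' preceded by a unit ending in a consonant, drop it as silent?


Word: "thermometer" (11 letters)
Left-to-right scan:
  (1) 'th' (digraph)
  (2) 'e' (letter)
  (3) 'r' (letter)
  (4) 'm' (letter)
  (5) 'o' (letter)
  (6) 'm' (letter)
  (7) 'e' (letter)
  (8) 't' (letter)
  (9) 'e' (letter)
  (10) 'r' (letter)
Units from scan: 10
Sound units = 10 units


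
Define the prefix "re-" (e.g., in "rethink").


Prefix: re-
Example: rethink = re- + think
Meaning = again


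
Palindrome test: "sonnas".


Word: "sonnas"
Reversed: "sannos"
Forward == Backward? sonnas != sannos
Palindrome = No


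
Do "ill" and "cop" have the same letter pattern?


Pattern of "ill": [0, 1, 1]
Pattern of "cop": [0, 1, 2]
Patterns do not match
Same pattern = No


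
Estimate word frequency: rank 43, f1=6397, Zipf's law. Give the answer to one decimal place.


Zipf's law: f(r) = f(1) / r
f(1) = 6397
f(43) = 6397 / 43
= 148.8 occurrences


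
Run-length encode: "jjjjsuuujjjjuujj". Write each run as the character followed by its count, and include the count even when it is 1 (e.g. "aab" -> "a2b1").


String: "jjjjsuuujjjjuujj"
Scanning for consecutive runs:
  'j' x 4
  's' x 1
  'u' x 3
  'j' x 4
  'u' x 2
  'j' x 2
RLE = "j4s1u3j4u2j2"


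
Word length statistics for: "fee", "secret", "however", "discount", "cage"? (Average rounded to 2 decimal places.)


Lengths: "fee"=3, "secret"=6, "however"=7, "discount"=8, "cage"=4
Sum = 28, Count = 5
Average = 28/5 = 5.60
= avg=5.60, min=3, max=8


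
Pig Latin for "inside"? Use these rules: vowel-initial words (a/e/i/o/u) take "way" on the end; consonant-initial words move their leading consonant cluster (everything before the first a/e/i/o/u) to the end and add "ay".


Word: "inside"
Starts with vowel → add 'way'
Pig Latin = "insideway"


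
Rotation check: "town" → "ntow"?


Word: "town", Candidate: "ntow"
Method: check if candidate is substring of word+word
"towntown" contains "ntow"? Yes
Is rotation = Yes


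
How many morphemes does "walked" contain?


Word: "walked"
Morphemes: walk + -ed
Each morpheme carries meaning
= 2 morphemes


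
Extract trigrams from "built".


Word: "built" (length 5)
Number of trigrams = 5 - 3 + 1 = 3
  Position 0: "bui"
  Position 1: "uil"
  Position 2: "ilt"
Trigrams = "bui", "uil", "ilt"


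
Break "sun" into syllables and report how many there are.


Word: "sun"
Syllable breakdown: sun
Counting: 1 part
= 1 syllable


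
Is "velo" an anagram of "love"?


Word 1: "love" → sorted: elov
Word 2: "velo" → sorted: elov
Same letters? elov == elov
Anagram = Yes


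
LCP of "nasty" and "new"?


Word 1: "nasty"
Word 2: "new"
Comparing from start:
  Pos 0: 'n' == 'n'
  Pos 1: 'a' != 'e' (stop)
LCP = "n" (length 1)


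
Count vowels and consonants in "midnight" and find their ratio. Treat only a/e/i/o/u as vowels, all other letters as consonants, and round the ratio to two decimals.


Word: "midnight"
Vowels (a,e,i,o,u): 2
Consonants: 6
Ratio = 2/6
= 0.33


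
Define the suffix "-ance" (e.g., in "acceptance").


Suffix: -ance
Example: acceptance (accept + -ance)
Meaning = state of


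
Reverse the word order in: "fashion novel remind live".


Original: "fashion novel remind live"
Words (1..n): fashion | novel | remind | live
Reversed (n..1): live | remind | novel | fashion
Result = "live remind novel fashion"


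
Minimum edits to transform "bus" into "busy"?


Word 1: "bus" (length 3)
Word 2: "busy" (length 4)
One optimal edit sequence (insert/delete/substitute each cost 1):
  1. keep 'b'
  2. keep 'u'
  3. keep 's'
  4. insert 'y'  (+1)
Total edit operations: 1
Edit distance = 1


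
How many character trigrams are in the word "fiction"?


Word: "fiction" (length 7)
Number of 3-grams = length - 3 + 1 = 7 - 3 + 1
= 5


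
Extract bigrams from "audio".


Word: "audio" (length 5)
Number of bigrams = 5 - 2 + 1 = 4
  Position 0: "au"
  Position 1: "ud"
  Position 2: "di"
  Position 3: "io"
Bigrams = "au", "ud", "di", "io"


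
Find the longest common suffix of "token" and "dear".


Word 1: "token"
Word 2: "dear"
Comparing from end:
  Pos -1: 'n' != 'r' (stop)
LCS = "" (length 0)


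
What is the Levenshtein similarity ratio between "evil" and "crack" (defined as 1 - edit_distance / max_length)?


Word 1: "evil" (length 4)
Word 2: "crack" (length 5)
One optimal edit sequence:
  1. insert 'c'  (+1)
  2. substitute 'e' -> 'r'  (+1)
  3. substitute 'v' -> 'a'  (+1)
  4. substitute 'i' -> 'c'  (+1)
  5. substitute 'l' -> 'k'  (+1)
Edit distance = 5
Max length = max(4, 5) = 5
Similarity = 1 - 5/5
= 0.0000


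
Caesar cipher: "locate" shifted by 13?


Word: "locate"
Shift: 13
Each letter → (letter + shift) mod 26:
  'l' (11) + 13 = 24 → 'y'
  'o' (14) + 13 = 1 → 'b'
  'c' (2) + 13 = 15 → 'p'
  'a' (0) + 13 = 13 → 'n'
  't' (19) + 13 = 6 → 'g'
  'e' (4) + 13 = 17 → 'r'
Result = "ybpngr"


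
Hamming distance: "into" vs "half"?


Comparing character by character (same length = 4):
  Pos 0: 'i' vs 'h' !=
  Pos 1: 'n' vs 'a' !=
  Pos 2: 't' vs 'l' !=
  Pos 3: 'o' vs 'f' !=
Hamming distance = 4


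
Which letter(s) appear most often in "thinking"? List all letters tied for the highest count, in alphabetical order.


Word: "thinking"
Letter counts:
  'g': 1
  'h': 1
  'i': 2
  'k': 1
  'n': 2
  't': 1
Maximum count = 2
Most frequent = 'i', 'n' (2 times each)


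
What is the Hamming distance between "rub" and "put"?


Comparing character by character (same length = 3):
  Pos 0: 'r' vs 'p' !=
  Pos 1: 'u' vs 'u' =
  Pos 2: 'b' vs 't' !=
Hamming distance = 2


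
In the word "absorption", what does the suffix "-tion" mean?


Suffix: -tion
Example: absorption (absorb + -tion, with a spelling change)
Meaning = act or process


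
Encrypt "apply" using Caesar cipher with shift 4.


Word: "apply"
Shift: 4
Each letter → (letter + shift) mod 26:
  'a' (0) + 4 = 4 → 'e'
  'p' (15) + 4 = 19 → 't'
  'p' (15) + 4 = 19 → 't'
  'l' (11) + 4 = 15 → 'p'
  'y' (24) + 4 = 2 → 'c'
Result = "ettpc"


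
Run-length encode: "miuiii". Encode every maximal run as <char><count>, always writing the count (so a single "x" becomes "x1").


String: "miuiii"
Scanning for consecutive runs:
  'm' x 1
  'i' x 1
  'u' x 1
  'i' x 3
RLE = "m1i1u1i3"


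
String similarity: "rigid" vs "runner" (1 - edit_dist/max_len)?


Word 1: "rigid" (length 5)
Word 2: "runner" (length 6)
One optimal edit sequence:
  1. keep 'r'
  2. insert 'u'  (+1)
  3. substitute 'i' -> 'n'  (+1)
  4. substitute 'g' -> 'n'  (+1)
  5. substitute 'i' -> 'e'  (+1)
  6. substitute 'd' -> 'r'  (+1)
Edit distance = 5
Max length = max(5, 6) = 6
Similarity = 1 - 5/6
= 0.1667


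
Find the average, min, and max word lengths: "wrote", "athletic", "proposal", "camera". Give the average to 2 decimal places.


Lengths: "wrote"=5, "athletic"=8, "proposal"=8, "camera"=6
Sum = 27, Count = 4
Average = 27/4 = 6.75
= avg=6.75, min=5, max=8


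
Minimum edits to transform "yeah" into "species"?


Word 1: "yeah" (length 4)
Word 2: "species" (length 7)
One optimal edit sequence (insert/delete/substitute each cost 1):
  1. insert 's'  (+1)
  2. substitute 'y' -> 'p'  (+1)
  3. keep 'e'
  4. insert 'c'  (+1)
  5. insert 'i'  (+1)
  6. substitute 'a' -> 'e'  (+1)
  7. substitute 'h' -> 's'  (+1)
Total edit operations: 6
Edit distance = 6


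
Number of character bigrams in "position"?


Word: "position" (length 8)
Number of 2-grams = length - 2 + 1 = 8 - 2 + 1
= 7


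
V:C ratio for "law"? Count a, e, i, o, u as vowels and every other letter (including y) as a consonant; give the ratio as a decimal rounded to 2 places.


Word: "law"
Vowels (a,e,i,o,u): 1
Consonants: 2
Ratio = 1/2
= 0.50


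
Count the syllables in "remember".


Word: "remember"
Syllable breakdown: re-mem-ber
Counting: 3 parts
= 3 syllables


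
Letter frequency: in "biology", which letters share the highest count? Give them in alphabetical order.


Word: "biology"
Letter counts:
  'b': 1
  'g': 1
  'i': 1
  'l': 1
  'o': 2
  'y': 1
Maximum count = 2
Most frequent = 'o' (2 times each)


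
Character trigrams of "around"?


Word: "around" (length 6)
Number of trigrams = 6 - 3 + 1 = 4
  Position 0: "aro"
  Position 1: "rou"
  Position 2: "oun"
  Position 3: "und"
Trigrams = "aro", "rou", "oun", "und"


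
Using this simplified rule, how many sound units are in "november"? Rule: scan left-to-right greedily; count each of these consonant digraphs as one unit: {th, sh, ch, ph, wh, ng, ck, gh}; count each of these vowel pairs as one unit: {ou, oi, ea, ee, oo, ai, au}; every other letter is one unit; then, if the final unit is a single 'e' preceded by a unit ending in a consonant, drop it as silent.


Word: "november" (8 letters)
Left-to-right scan:
  1. 'n' (letter)
  2. 'o' (letter)
  3. 'v' (letter)
  4. 'e' (letter)
  5. 'm' (letter)
  6. 'b' (letter)
  7. 'e' (letter)
  8. 'r' (letter)
Units from scan: 8
Sound units = 8 units


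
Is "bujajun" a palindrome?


Word: "bujajun"
Reversed: "nujajub"
Forward == Backward? bujajun != nujajub
Palindrome = No


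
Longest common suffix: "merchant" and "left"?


Word 1: "merchant"
Word 2: "left"
Comparing from end:
  Pos -1: 't' == 't'
  Pos -2: 'n' != 'f' (stop)
LCS = "t" (length 1)


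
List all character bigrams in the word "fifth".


Word: "fifth" (length 5)
Number of bigrams = 5 - 2 + 1 = 4
  Position 0: "fi"
  Position 1: "if"
  Position 2: "ft"
  Position 3: "th"
Bigrams = "fi", "if", "ft", "th"


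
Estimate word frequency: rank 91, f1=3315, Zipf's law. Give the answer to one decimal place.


Zipf's law: f(r) = f(1) / r
f(1) = 3315
f(91) = 3315 / 91
= 36.4 occurrences


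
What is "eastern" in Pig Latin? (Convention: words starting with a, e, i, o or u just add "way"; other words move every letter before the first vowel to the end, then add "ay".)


Word: "eastern"
Starts with vowel → add 'way'
Pig Latin = "easternway"


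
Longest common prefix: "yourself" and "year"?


Word 1: "yourself"
Word 2: "year"
Comparing from start:
  Pos 0: 'y' == 'y'
  Pos 1: 'o' != 'e' (stop)
LCP = "y" (length 1)


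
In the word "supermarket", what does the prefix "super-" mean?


Prefix: super-
As in: supermarket -> super- + market
Meaning = above / beyond


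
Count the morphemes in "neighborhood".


Word: "neighborhood"
Morphemes: neighbor + -hood
Each morpheme carries meaning
= 2 morphemes


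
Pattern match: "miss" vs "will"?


Pattern of "miss": [0, 1, 2, 2]
Pattern of "will": [0, 1, 2, 2]
Patterns match
Same pattern = Yes


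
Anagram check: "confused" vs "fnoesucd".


Word 1: "confused" → sorted: cdefnosu
Word 2: "fnoesucd" → sorted: cdefnosu
Same letters? cdefnosu == cdefnosu
Anagram = Yes


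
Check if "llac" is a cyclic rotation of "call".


Word: "call", Candidate: "llac"
Method: check if candidate is substring of word+word
"callcall" contains "llac"? No
Is rotation = No


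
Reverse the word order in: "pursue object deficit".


Original: "pursue object deficit"
Words (1..n): pursue | object | deficit
Reversed (n..1): deficit | object | pursue
Result = "deficit object pursue"


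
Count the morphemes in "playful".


Word: "playful"
Morphemes: play | -ful
Each morpheme carries meaning
= 2 morphemes


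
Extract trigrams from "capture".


Word: "capture" (length 7)
Number of trigrams = 7 - 3 + 1 = 5
  Position 0: "cap"
  Position 1: "apt"
  Position 2: "ptu"
  Position 3: "tur"
  Position 4: "ure"
Trigrams = "cap", "apt", "ptu", "tur", "ure"


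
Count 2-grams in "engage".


Word: "engage" (length 6)
Number of 2-grams = length - 2 + 1 = 6 - 2 + 1
= 5


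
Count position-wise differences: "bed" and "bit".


Comparing character by character (same length = 3):
  Pos 0: 'b' vs 'b' =
  Pos 1: 'e' vs 'i' !=
  Pos 2: 'd' vs 't' !=
Hamming distance = 2


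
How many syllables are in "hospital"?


Word: "hospital"
Syllable breakdown: hos-pi-tal
Counting: 3 parts
= 3 syllables


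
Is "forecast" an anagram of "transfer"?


Word 1: "transfer" → sorted: aefnrrst
Word 2: "forecast" → sorted: aceforst
Same letters? aefnrrst != aceforst
Anagram = No


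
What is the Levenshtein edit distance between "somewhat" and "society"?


Word 1: "somewhat" (length 8)
Word 2: "society" (length 7)
One optimal edit sequence (insert/delete/substitute each cost 1):
  1. keep 's'
  2. keep 'o'
  3. delete 'm'  (+1)
  4. substitute 'e' -> 'c'  (+1)
  5. substitute 'w' -> 'i'  (+1)
  6. substitute 'h' -> 'e'  (+1)
  7. substitute 'a' -> 't'  (+1)
  8. substitute 't' -> 'y'  (+1)
Total edit operations: 6
Edit distance = 6


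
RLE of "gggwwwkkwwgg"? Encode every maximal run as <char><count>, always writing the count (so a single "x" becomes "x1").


String: "gggwwwkkwwgg"
Scanning for consecutive runs:
  'g' x 3
  'w' x 3
  'k' x 2
  'w' x 2
  'g' x 2
RLE = "g3w3k2w2g2"


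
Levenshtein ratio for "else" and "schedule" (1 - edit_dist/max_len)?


Word 1: "else" (length 4)
Word 2: "schedule" (length 8)
One optimal edit sequence:
  1. insert 's'  (+1)
  2. insert 'c'  (+1)
  3. insert 'h'  (+1)
  4. keep 'e'
  5. insert 'd'  (+1)
  6. substitute 'l' -> 'u'  (+1)
  7. substitute 's' -> 'l'  (+1)
  8. keep 'e'
Edit distance = 6
Max length = max(4, 8) = 8
Similarity = 1 - 6/8
= 0.2500


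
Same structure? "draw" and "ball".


Pattern of "draw": [0, 1, 2, 3]
Pattern of "ball": [0, 1, 2, 2]
Patterns do not match
Same pattern = No


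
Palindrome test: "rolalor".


Word: "rolalor"
Reversed: "rolalor"
Forward == Backward? rolalor == rolalor
Palindrome = Yes


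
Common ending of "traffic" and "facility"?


Word 1: "traffic"
Word 2: "facility"
Comparing from end:
  Pos -1: 'c' != 'y' (stop)
LCS = "" (length 0)


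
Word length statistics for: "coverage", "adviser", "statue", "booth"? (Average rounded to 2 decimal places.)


Lengths: "coverage"=8, "adviser"=7, "statue"=6, "booth"=5
Sum = 26, Count = 4
Average = 26/4 = 6.50
= avg=6.50, min=5, max=8


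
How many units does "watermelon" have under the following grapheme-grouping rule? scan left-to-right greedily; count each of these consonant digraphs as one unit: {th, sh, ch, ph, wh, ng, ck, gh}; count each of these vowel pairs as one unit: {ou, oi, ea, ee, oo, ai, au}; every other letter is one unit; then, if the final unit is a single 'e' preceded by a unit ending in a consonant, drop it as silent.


Word: "watermelon" (10 letters)
Left-to-right scan:
  1. 'w' (letter)
  2. 'a' (letter)
  3. 't' (letter)
  4. 'e' (letter)
  5. 'r' (letter)
  6. 'm' (letter)
  7. 'e' (letter)
  8. 'l' (letter)
  9. 'o' (letter)
  10. 'n' (letter)
Units from scan: 10
Sound units = 10 units


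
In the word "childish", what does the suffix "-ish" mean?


Suffix: -ish
Example: childish (child + -ish)
Meaning = somewhat / having the qualities of


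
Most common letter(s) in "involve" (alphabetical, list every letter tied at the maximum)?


Word: "involve"
Letter counts:
  'e': 1
  'i': 1
  'l': 1
  'n': 1
  'o': 1
  'v': 2
Maximum count = 2
Most frequent = 'v' (2 times each)


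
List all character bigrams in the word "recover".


Word: "recover" (length 7)
Number of bigrams = 7 - 2 + 1 = 6
  Position 0: "re"
  Position 1: "ec"
  Position 2: "co"
  Position 3: "ov"
  Position 4: "ve"
  Position 5: "er"
Bigrams = "re", "ec", "co", "ov", "ve", "er"


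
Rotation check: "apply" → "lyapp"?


Word: "apply", Candidate: "lyapp"
Method: check if candidate is substring of word+word
"applyapply" contains "lyapp"? Yes
Is rotation = Yes


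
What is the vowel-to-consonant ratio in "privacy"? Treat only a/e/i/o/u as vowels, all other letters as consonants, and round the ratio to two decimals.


Word: "privacy"
Vowels (a,e,i,o,u): 2
Consonants: 5
Ratio = 2/5
= 0.40


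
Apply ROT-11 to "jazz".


Word: "jazz"
Shift: 11
Each letter → (letter + shift) mod 26:
  'j' (9) + 11 = 20 → 'u'
  'a' (0) + 11 = 11 → 'l'
  'z' (25) + 11 = 10 → 'k'
  'z' (25) + 11 = 10 → 'k'
Result = "ulkk"


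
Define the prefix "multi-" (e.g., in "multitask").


Prefix: multi-
As in: multitask -> multi- + task
Meaning = many


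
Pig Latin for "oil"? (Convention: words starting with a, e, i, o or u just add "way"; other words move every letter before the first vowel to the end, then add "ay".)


Word: "oil"
Starts with vowel → add 'way'
Pig Latin = "oilway"


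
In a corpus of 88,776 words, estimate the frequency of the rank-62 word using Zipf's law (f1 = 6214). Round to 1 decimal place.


Zipf's law: f(r) = f(1) / r
f(1) = 6214
f(62) = 6214 / 62
= 100.2 occurrences


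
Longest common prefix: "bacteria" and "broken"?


Word 1: "bacteria"
Word 2: "broken"
Comparing from start:
  Pos 0: 'b' == 'b'
  Pos 1: 'a' != 'r' (stop)
LCP = "b" (length 1)


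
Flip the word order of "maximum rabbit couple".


Original: "maximum rabbit couple"
Words (1..n): maximum | rabbit | couple
Reversed (n..1): couple | rabbit | maximum
Result = "couple rabbit maximum"


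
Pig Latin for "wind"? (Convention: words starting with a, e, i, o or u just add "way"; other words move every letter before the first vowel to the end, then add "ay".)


Word: "wind"
Starts with consonant(s) → move to end, add 'ay'
Consonant cluster: "w"
Pig Latin = "indway"


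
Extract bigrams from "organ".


Word: "organ" (length 5)
Number of bigrams = 5 - 2 + 1 = 4
  Position 0: "or"
  Position 1: "rg"
  Position 2: "ga"
  Position 3: "an"
Bigrams = "or", "rg", "ga", "an"


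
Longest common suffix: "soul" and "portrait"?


Word 1: "soul"
Word 2: "portrait"
Comparing from end:
  Pos -1: 'l' != 't' (stop)
LCS = "" (length 0)


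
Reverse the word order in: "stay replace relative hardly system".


Original: "stay replace relative hardly system"
Words (1..n): stay | replace | relative | hardly | system
Reversed (n..1): system | hardly | relative | replace | stay
Result = "system hardly relative replace stay"


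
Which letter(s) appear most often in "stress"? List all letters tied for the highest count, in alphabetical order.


Word: "stress"
Letter counts:
  'e': 1
  'r': 1
  's': 3
  't': 1
Maximum count = 3
Most frequent = 's' (3 times each)


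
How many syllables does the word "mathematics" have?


Word: "mathematics"
Syllable breakdown: math | e | mat | ics
Counting: 4 parts
= 4 syllables


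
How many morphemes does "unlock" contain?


Word: "unlock"
Morphemes: un- + lock
Each morpheme carries meaning
= 2 morphemes


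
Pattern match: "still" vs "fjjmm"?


Pattern of "still": [0, 1, 2, 3, 3]
Pattern of "fjjmm": [0, 1, 1, 2, 2]
Patterns do not match
Same pattern = No


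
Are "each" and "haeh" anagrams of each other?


Word 1: "each" → sorted: aceh
Word 2: "haeh" → sorted: aehh
Same letters? aceh != aehh
Anagram = No


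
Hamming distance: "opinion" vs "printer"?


Comparing character by character (same length = 7):
  Pos 0: 'o' vs 'p' !=
  Pos 1: 'p' vs 'r' !=
  Pos 2: 'i' vs 'i' =
  Pos 3: 'n' vs 'n' =
  Pos 4: 'i' vs 't' !=
  Pos 5: 'o' vs 'e' !=
  Pos 6: 'n' vs 'r' !=
Hamming distance = 5


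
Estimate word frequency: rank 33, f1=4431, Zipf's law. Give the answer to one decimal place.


Zipf's law: f(r) = f(1) / r
f(1) = 4431
f(33) = 4431 / 33
= 134.3 occurrences


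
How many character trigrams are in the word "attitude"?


Word: "attitude" (length 8)
Number of 3-grams = length - 3 + 1 = 8 - 3 + 1
= 6


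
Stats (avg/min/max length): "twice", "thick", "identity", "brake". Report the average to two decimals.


Lengths: "twice"=5, "thick"=5, "identity"=8, "brake"=5
Sum = 23, Count = 4
Average = 23/4 = 5.75
= avg=5.75, min=5, max=8


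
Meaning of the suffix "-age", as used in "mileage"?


Suffix: -age
Example: mileage = mile + -age
Meaning = result / collection


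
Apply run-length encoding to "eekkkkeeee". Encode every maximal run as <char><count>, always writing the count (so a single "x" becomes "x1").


String: "eekkkkeeee"
Scanning for consecutive runs:
  'e' x 2
  'k' x 4
  'e' x 4
RLE = "e2k4e4"


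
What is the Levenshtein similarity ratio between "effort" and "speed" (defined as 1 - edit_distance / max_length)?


Word 1: "effort" (length 6)
Word 2: "speed" (length 5)
One optimal edit sequence:
  1. delete 'e'  (+1)
  2. substitute 'f' -> 's'  (+1)
  3. substitute 'f' -> 'p'  (+1)
  4. substitute 'o' -> 'e'  (+1)
  5. substitute 'r' -> 'e'  (+1)
  6. substitute 't' -> 'd'  (+1)
Edit distance = 6
Max length = max(6, 5) = 6
Similarity = 1 - 6/6
= 0.0000


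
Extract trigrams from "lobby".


Word: "lobby" (length 5)
Number of trigrams = 5 - 3 + 1 = 3
  Position 0: "lob"
  Position 1: "obb"
  Position 2: "bby"
Trigrams = "lob", "obb", "bby"


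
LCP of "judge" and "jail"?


Word 1: "judge"
Word 2: "jail"
Comparing from start:
  Pos 0: 'j' == 'j'
  Pos 1: 'u' != 'a' (stop)
LCP = "j" (length 1)


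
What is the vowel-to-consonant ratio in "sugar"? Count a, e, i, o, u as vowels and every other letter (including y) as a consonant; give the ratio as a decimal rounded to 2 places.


Word: "sugar"
Vowels (a,e,i,o,u): 2
Consonants: 3
Ratio = 2/3
= 0.67


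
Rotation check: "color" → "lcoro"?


Word: "color", Candidate: "lcoro"
Method: check if candidate is substring of word+word
"colorcolor" contains "lcoro"? No
Is rotation = No


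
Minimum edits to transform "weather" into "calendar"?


Word 1: "weather" (length 7)
Word 2: "calendar" (length 8)
One optimal edit sequence (insert/delete/substitute each cost 1):
  1. insert 'c'  (+1)
  2. substitute 'w' -> 'a'  (+1)
  3. substitute 'e' -> 'l'  (+1)
  4. substitute 'a' -> 'e'  (+1)
  5. substitute 't' -> 'n'  (+1)
  6. substitute 'h' -> 'd'  (+1)
  7. substitute 'e' -> 'a'  (+1)
  8. keep 'r'
Total edit operations: 7
Edit distance = 7


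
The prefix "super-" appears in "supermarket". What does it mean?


Prefix: super-
Example: supermarket (super- + market)
Meaning = above / beyond


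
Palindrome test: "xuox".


Word: "xuox"
Reversed: "xoux"
Forward == Backward? xuox != xoux
Palindrome = No


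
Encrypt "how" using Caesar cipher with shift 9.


Word: "how"
Shift: 9
Each letter → (letter + shift) mod 26:
  'h' (7) + 9 = 16 → 'q'
  'o' (14) + 9 = 23 → 'x'
  'w' (22) + 9 = 5 → 'f'
Result = "qxf"


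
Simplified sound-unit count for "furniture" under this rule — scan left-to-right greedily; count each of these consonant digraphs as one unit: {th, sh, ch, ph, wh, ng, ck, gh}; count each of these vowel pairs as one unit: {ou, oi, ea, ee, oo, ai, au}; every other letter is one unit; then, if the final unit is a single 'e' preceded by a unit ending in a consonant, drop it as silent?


Word: "furniture" (9 letters)
Left-to-right scan:
  1. 'f' (letter)
  2. 'u' (letter)
  3. 'r' (letter)
  4. 'n' (letter)
  5. 'i' (letter)
  6. 't' (letter)
  7. 'u' (letter)
  8. 'r' (letter)
  9. 'e' (letter)
Units from scan: 9
Final unit is 'e' after a consonant -> drop as silent (-1)
Sound units = 8 units


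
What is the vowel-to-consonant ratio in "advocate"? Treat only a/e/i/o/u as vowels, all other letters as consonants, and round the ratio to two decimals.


Word: "advocate"
Vowels (a,e,i,o,u): 4
Consonants: 4
Ratio = 4/4
= 1.00


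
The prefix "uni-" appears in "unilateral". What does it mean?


Prefix: uni-
Example: unilateral = uni- + lateral
Meaning = one


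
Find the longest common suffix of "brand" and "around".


Word 1: "brand"
Word 2: "around"
Comparing from end:
  Pos -1: 'd' == 'd'
  Pos -2: 'n' == 'n'
  Pos -3: 'a' != 'u' (stop)
LCS = "nd" (length 2)


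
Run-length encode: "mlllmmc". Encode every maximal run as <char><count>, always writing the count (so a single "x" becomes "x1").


String: "mlllmmc"
Scanning for consecutive runs:
  'm' x 1
  'l' x 3
  'm' x 2
  'c' x 1
RLE = "m1l3m2c1"


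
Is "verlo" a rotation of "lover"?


Word: "lover", Candidate: "verlo"
Method: check if candidate is substring of word+word
"loverlover" contains "verlo"? Yes
Is rotation = Yes


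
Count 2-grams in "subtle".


Word: "subtle" (length 6)
Number of 2-grams = length - 2 + 1 = 6 - 2 + 1
= 5


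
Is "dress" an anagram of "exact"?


Word 1: "exact" → sorted: acetx
Word 2: "dress" → sorted: derss
Same letters? acetx != derss
Anagram = No


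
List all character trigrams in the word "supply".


Word: "supply" (length 6)
Number of trigrams = 6 - 3 + 1 = 4
  Position 0: "sup"
  Position 1: "upp"
  Position 2: "ppl"
  Position 3: "ply"
Trigrams = "sup", "upp", "ppl", "ply"


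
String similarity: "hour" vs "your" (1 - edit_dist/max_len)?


Word 1: "hour" (length 4)
Word 2: "your" (length 4)
One optimal edit sequence:
  1. substitute 'h' -> 'y'  (+1)
  2. keep 'o'
  3. keep 'u'
  4. keep 'r'
Edit distance = 1
Max length = max(4, 4) = 4
Similarity = 1 - 1/4
= 0.7500


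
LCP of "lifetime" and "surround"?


Word 1: "lifetime"
Word 2: "surround"
Comparing from start:
  Pos 0: 'l' != 's' (stop)
LCP = "" (length 0)


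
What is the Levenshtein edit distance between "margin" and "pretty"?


Word 1: "margin" (length 6)
Word 2: "pretty" (length 6)
One optimal edit sequence (insert/delete/substitute each cost 1):
  1. substitute 'm' -> 'p'  (+1)
  2. substitute 'a' -> 'r'  (+1)
  3. substitute 'r' -> 'e'  (+1)
  4. substitute 'g' -> 't'  (+1)
  5. substitute 'i' -> 't'  (+1)
  6. substitute 'n' -> 'y'  (+1)
Total edit operations: 6
Edit distance = 6


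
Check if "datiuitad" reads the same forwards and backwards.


Word: "datiuitad"
Reversed: "datiuitad"
Forward == Backward? datiuitad == datiuitad
Palindrome = Yes


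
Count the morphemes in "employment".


Word: "employment"
Morphemes: employ | -ment
Each morpheme carries meaning
= 2 morphemes


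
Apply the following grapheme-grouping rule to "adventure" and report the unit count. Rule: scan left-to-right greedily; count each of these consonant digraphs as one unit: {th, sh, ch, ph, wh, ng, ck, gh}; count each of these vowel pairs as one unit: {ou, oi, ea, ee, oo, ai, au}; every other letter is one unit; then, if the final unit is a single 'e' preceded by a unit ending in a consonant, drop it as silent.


Word: "adventure" (9 letters)
Left-to-right scan:
  [1] 'a' (letter)
  [2] 'd' (letter)
  [3] 'v' (letter)
  [4] 'e' (letter)
  [5] 'n' (letter)
  [6] 't' (letter)
  [7] 'u' (letter)
  [8] 'r' (letter)
  [9] 'e' (letter)
Units from scan: 9
Final unit is 'e' after a consonant -> drop as silent (-1)
Sound units = 8 units


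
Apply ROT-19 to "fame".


Word: "fame"
Shift: 19
Each letter → (letter + shift) mod 26:
  'f' (5) + 19 = 24 → 'y'
  'a' (0) + 19 = 19 → 't'
  'm' (12) + 19 = 5 → 'f'
  'e' (4) + 19 = 23 → 'x'
Result = "ytfx"


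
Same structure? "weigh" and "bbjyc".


Pattern of "weigh": [0, 1, 2, 3, 4]
Pattern of "bbjyc": [0, 0, 1, 2, 3]
Patterns do not match
Same pattern = No


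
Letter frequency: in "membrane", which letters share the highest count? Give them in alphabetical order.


Word: "membrane"
Letter counts:
  'a': 1
  'b': 1
  'e': 2
  'm': 2
  'n': 1
  'r': 1
Maximum count = 2
Most frequent = 'e', 'm' (2 times each)


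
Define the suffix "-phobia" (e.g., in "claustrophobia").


Suffix: -phobia
As in: claustrophobia -> claustro- + -phobia
Meaning = fear of


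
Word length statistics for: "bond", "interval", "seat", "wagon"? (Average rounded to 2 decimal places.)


Lengths: "bond"=4, "interval"=8, "seat"=4, "wagon"=5
Sum = 21, Count = 4
Average = 21/4 = 5.25
= avg=5.25, min=4, max=8


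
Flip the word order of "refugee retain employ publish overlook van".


Original: "refugee retain employ publish overlook van"
Words (1..n): refugee | retain | employ | publish | overlook | van
Reversed (n..1): van | overlook | publish | employ | retain | refugee
Result = "van overlook publish employ retain refugee"
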